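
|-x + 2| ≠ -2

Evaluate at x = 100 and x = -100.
x = 100: LHS = |-100 + 2| = |-98| = 98; 98 ≠ -2 — holds
x = -100: LHS = |-(-100) + 2| = |102| = 102; 102 ≠ -2 — holds

Answer: Yes, holds for both x = 100 and x = -100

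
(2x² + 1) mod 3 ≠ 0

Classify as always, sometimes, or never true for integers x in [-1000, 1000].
Holds at x = 0: LHS = (2·0² + 1) mod 3 = 1 mod 3 = 1; 1 ≠ 0 — holds
Fails at x = 1: LHS = (2·1² + 1) mod 3 = 3 mod 3 = 0; 0 ≠ 0 — FAILS
It is satisfied by some integers in the range but not all.

Answer: Sometimes true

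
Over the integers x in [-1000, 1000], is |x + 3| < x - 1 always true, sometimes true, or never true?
Over all integers in [-1000, 1000], LHS − RHS is smallest at x = 0, where it equals 4:
x = 0: LHS = |0 + 3| = |3| = 3, RHS = 0 - 1 = -1; 3 < -1 — FAILS
At the ends of the range:
x = -1000: LHS = |(-1000) + 3| = |-997| = 997, RHS = (-1000) - 1 = -1001; 997 < -1001 — FAILS
x = 1000: LHS = |1000 + 3| = |1003| = 1003, RHS = 1000 - 1 = 999; 1003 < 999 — FAILS
Hence LHS − RHS is never negative, i.e. LHS ≥ RHS throughout, so the claimed relation (<) fails for every integer in [-1000, 1000].

No integer in the range satisfies it.

Answer: Never true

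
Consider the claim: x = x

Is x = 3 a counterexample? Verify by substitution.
Substitute x = 3 into the relation:
x = 3: 3 = 3 — holds

The relation holds at x = 3, so it is not a counterexample.

Answer: No, x = 3 is not a counterexample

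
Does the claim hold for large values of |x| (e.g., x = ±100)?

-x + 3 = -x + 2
x = 100: LHS = -100 + 3 = -97, RHS = -100 + 2 = -98; -97 = -98 — FAILS
x = -100: LHS = -(-100) + 3 = 103, RHS = -(-100) + 2 = 102; 103 = 102 — FAILS

Answer: No, fails for both x = 100 and x = -100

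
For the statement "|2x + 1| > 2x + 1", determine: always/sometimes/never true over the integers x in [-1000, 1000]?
Holds at x = -1: LHS = |2·(-1) + 1| = |-1| = 1, RHS = 2·(-1) + 1 = -1; 1 > -1 — holds
Fails at x = 0: LHS = |2·0 + 1| = |1| = 1, RHS = 2·0 + 1 = 1; 1 > 1 — FAILS
It is satisfied by some integers in the range but not all.

Answer: Sometimes true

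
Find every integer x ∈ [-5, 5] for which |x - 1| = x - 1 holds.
Holds for: {1, 2, 3, 4, 5}
Fails for: {-5, -4, -3, -2, -1, 0}

Answer: {1, 2, 3, 4, 5}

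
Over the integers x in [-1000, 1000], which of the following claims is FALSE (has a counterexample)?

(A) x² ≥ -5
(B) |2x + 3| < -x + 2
(A) Over all integers in [-1000, 1000], LHS − RHS is smallest at x = 0, where it equals 5:
x = 0: LHS = 0² = 0; 0 ≥ -5 — holds
At the ends of the range:
x = -1000: LHS = (-1000)² = 1000000; 1000000 ≥ -5 — holds
x = 1000: LHS = 1000² = 1000000; 1000000 ≥ -5 — holds
Hence LHS − RHS is never negative, i.e. LHS ≥ RHS throughout, so the relation holds for every integer in [-1000, 1000].

(B) x = 0: LHS = |2·0 + 3| = |3| = 3, RHS = -0 + 2 = 2; 3 < 2 — FAILS

Only (B) has a counterexample.

Answer: B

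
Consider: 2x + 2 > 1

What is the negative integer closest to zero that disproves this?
Testing negative integers from -1 downward:
x = -1: LHS = 2·(-1) + 2 = 0; 0 > 1 — FAILS  ← closest negative counterexample to 0

Answer: x = -1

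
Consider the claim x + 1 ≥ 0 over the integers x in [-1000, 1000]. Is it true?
The claim fails at x = -2:
x = -2: LHS = (-2) + 1 = -1; -1 ≥ 0 — FAILS

Because a single integer refutes it, the statement is false.

Answer: False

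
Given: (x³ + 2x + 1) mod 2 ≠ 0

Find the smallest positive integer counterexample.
Testing positive integers:
x = 1: LHS = (1³ + 2·1 + 1) mod 2 = 4 mod 2 = 0; 0 ≠ 0 — FAILS  ← smallest positive counterexample

Answer: x = 1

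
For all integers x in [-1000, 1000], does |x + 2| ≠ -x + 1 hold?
Track d = LHS − RHS over the integers in [-1000, 1000]. Equality would need d = 0, but d changes sign only between consecutive integers, jumping over 0:
x = -1: LHS = |(-1) + 2| = |1| = 1, RHS = -(-1) + 1 = 2; 1 ≠ 2 — holds  (d = -1)
x = 0: LHS = |0 + 2| = |2| = 2, RHS = -0 + 1 = 1; 2 ≠ 1 — holds  (d = 1)
Away from these crossings d keeps a constant sign, and checking every integer in [-1000, 1000] confirms d ≠ 0 throughout. Hence the two sides are never equal, so the relation holds for every integer in [-1000, 1000].

No counterexample exists.

Answer: True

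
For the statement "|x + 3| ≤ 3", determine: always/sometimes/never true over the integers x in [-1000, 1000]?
Holds at x = 0: LHS = |0 + 3| = |3| = 3; 3 ≤ 3 — holds
Fails at x = 1: LHS = |1 + 3| = |4| = 4; 4 ≤ 3 — FAILS
It is satisfied by some integers in the range but not all.

Answer: Sometimes true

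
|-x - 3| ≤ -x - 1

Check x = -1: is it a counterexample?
Substitute x = -1 into the relation:
x = -1: LHS = |-(-1) - 3| = |-2| = 2, RHS = -(-1) - 1 = 0; 2 ≤ 0 — FAILS

Since the claim fails at x = -1, this value is a counterexample.

Answer: Yes, x = -1 is a counterexample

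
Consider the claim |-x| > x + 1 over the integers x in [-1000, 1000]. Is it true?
The claim fails at x = 0:
x = 0: LHS = |-0| = |0| = 0, RHS = 0 + 1 = 1; 0 > 1 — FAILS

Because a single integer refutes it, the statement is false.

Answer: False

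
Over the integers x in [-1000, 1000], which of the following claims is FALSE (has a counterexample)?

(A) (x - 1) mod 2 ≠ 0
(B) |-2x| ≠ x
(A) x = 1: LHS = (1 - 1) mod 2 = 0 mod 2 = 0; 0 ≠ 0 — FAILS
(B) x = 0: LHS = |-2·0| = |0| = 0; 0 ≠ 0 — FAILS

Answer: Both A and B are false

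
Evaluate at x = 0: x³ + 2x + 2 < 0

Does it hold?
x = 0: LHS = 0³ + 2·0 + 2 = 2; 2 < 0 — FAILS

The relation fails at x = 0, so x = 0 is a counterexample.

Answer: No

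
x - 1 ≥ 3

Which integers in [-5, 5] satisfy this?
Holds for: {4, 5}
Fails for: {-5, -4, -3, -2, -1, 0, 1, 2, 3}

Answer: {4, 5}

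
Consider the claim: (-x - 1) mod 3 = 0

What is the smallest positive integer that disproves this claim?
Testing positive integers:
x = 1: LHS = (-1 - 1) mod 3 = (-2) mod 3 = 1; 1 = 0 — FAILS  ← smallest positive counterexample

Answer: x = 1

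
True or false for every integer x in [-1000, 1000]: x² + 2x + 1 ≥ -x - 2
Over all integers in [-1000, 1000], LHS − RHS is smallest at x = -1, where it equals 1:
x = -1: LHS = (-1)² + 2·(-1) + 1 = 0, RHS = -(-1) - 2 = -1; 0 ≥ -1 — holds
At the ends of the range:
x = -1000: LHS = (-1000)² + 2·(-1000) + 1 = 998001, RHS = -(-1000) - 2 = 998; 998001 ≥ 998 — holds
x = 1000: LHS = 1000² + 2·1000 + 1 = 1002001, RHS = -1000 - 2 = -1002; 1002001 ≥ -1002 — holds
Hence LHS − RHS is never negative, i.e. LHS ≥ RHS throughout, so the relation holds for every integer in [-1000, 1000].

No counterexample exists.

Answer: True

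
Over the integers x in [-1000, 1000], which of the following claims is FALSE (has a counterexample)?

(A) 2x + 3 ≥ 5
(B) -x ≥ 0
(A) x = 0: LHS = 2·0 + 3 = 3; 3 ≥ 5 — FAILS
(B) x = 1: -1 ≥ 0 — FAILS

Answer: Both A and B are false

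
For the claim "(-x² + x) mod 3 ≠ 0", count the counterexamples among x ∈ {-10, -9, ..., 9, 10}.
Counterexamples in [-10, 10]: {-9, -8, -6, -5, -3, -2, 0, 1, 3, 4, 6, 7, 9, 10}.

Counting them gives 14 values.

Answer: 14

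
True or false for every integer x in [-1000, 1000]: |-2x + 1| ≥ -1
An absolute value is never negative, so the left side is ≥ 0 for every x, while the right side is -1. Tightest case in [-1000, 1000] is x = 0:
x = 0: LHS = |-2·0 + 1| = |1| = 1; 1 ≥ -1 — holds
Hence LHS − RHS is never negative, i.e. LHS ≥ RHS throughout, so the relation holds for every integer in [-1000, 1000].

No counterexample exists.

Answer: True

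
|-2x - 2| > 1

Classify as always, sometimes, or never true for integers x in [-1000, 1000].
Holds at x = 0: LHS = |-2·0 - 2| = |-2| = 2; 2 > 1 — holds
Fails at x = -1: LHS = |-2·(-1) - 2| = |0| = 0; 0 > 1 — FAILS
It is satisfied by some integers in the range but not all.

Answer: Sometimes true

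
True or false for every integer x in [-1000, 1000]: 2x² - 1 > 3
The claim fails at x = 0:
x = 0: LHS = 2·0² - 1 = -1; -1 > 3 — FAILS

Because a single integer refutes it, the statement is false.

Answer: False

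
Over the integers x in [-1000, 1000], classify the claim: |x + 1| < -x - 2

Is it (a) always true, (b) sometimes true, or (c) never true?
Over all integers in [-1000, 1000], LHS − RHS is smallest at x = -1, where it equals 1:
x = -1: LHS = |(-1) + 1| = |0| = 0, RHS = -(-1) - 2 = -1; 0 < -1 — FAILS
At the ends of the range:
x = -1000: LHS = |(-1000) + 1| = |-999| = 999, RHS = -(-1000) - 2 = 998; 999 < 998 — FAILS
x = 1000: LHS = |1000 + 1| = |1001| = 1001, RHS = -1000 - 2 = -1002; 1001 < -1002 — FAILS
Hence LHS − RHS is never negative, i.e. LHS ≥ RHS throughout, so the claimed relation (<) fails for every integer in [-1000, 1000].

No integer in the range satisfies it.

Answer: Never true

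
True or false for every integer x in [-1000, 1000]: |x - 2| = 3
The claim fails at x = 0:
x = 0: LHS = |0 - 2| = |-2| = 2; 2 = 3 — FAILS

Because a single integer refutes it, the statement is false.

Answer: False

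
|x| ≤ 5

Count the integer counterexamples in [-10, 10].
Counterexamples in [-10, 10]: {-10, -9, -8, -7, -6, 6, 7, 8, 9, 10}.

Counting them gives 10 values.

Answer: 10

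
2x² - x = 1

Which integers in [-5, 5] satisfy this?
Holds for: {1}
Fails for: {-5, -4, -3, -2, -1, 0, 2, 3, 4, 5}

Answer: {1}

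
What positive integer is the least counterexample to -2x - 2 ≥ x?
Testing positive integers:
x = 1: LHS = -2·1 - 2 = -4; -4 ≥ 1 — FAILS  ← smallest positive counterexample

Answer: x = 1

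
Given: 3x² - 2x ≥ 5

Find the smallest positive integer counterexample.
Testing positive integers:
x = 1: LHS = 3·1² - 2·1 = 1; 1 ≥ 5 — FAILS  ← smallest positive counterexample

Answer: x = 1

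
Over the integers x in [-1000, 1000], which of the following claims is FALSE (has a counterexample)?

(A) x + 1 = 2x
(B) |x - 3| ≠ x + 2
(A) x = 0: LHS = 0 + 1 = 1, RHS = 2·0 = 0; 1 = 0 — FAILS

(B) Track d = LHS − RHS over the integers in [-1000, 1000]. Equality would need d = 0, but d changes sign only between consecutive integers, jumping over 0:
x = 0: LHS = |0 - 3| = |-3| = 3, RHS = 0 + 2 = 2; 3 ≠ 2 — holds  (d = 1)
x = 1: LHS = |1 - 3| = |-2| = 2, RHS = 1 + 2 = 3; 2 ≠ 3 — holds  (d = -1)
Away from these crossings d keeps a constant sign, and checking every integer in [-1000, 1000] confirms d ≠ 0 throughout. Hence the two sides are never equal, so the relation holds for every integer in [-1000, 1000].

Only (A) has a counterexample.

Answer: A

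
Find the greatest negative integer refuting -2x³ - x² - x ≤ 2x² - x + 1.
Testing negative integers from -1 downward:
x = -1: LHS = -2·(-1)³ - (-1)² - (-1) = 2, RHS = 2·(-1)² - (-1) + 1 = 4; 2 ≤ 4 — holds
x = -2: LHS = -2·(-2)³ - (-2)² - (-2) = 14, RHS = 2·(-2)² - (-2) + 1 = 11; 14 ≤ 11 — FAILS  ← closest negative counterexample to 0

Answer: x = -2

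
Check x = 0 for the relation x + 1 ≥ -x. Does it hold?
x = 0: LHS = 0 + 1 = 1, RHS = -0 = 0; 1 ≥ 0 — holds

The relation is satisfied at x = 0.

Answer: Yes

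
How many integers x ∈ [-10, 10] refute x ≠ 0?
Counterexamples in [-10, 10]: {0}.

Counting them gives 1 values.

Answer: 1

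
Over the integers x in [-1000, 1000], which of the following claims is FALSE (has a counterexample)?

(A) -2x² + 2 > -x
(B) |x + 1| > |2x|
(A) x = -1: LHS = -2·(-1)² + 2 = 0, RHS = -(-1) = 1; 0 > 1 — FAILS
(B) x = 1: LHS = |1 + 1| = |2| = 2, RHS = |2·1| = |2| = 2; 2 > 2 — FAILS

Answer: Both A and B are false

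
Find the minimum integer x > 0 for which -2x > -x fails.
Testing positive integers:
x = 1: LHS = -2·1 = -2; -2 > -1 — FAILS  ← smallest positive counterexample

Answer: x = 1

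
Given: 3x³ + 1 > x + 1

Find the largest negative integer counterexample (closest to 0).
Testing negative integers from -1 downward:
x = -1: LHS = 3·(-1)³ + 1 = -2, RHS = (-1) + 1 = 0; -2 > 0 — FAILS  ← closest negative counterexample to 0

Answer: x = -1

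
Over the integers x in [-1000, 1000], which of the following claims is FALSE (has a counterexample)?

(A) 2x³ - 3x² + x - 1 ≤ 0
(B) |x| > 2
(A) x = 2: LHS = 2·2³ - 3·2² + 2 - 1 = 5; 5 ≤ 0 — FAILS
(B) x = 0: LHS = |0| = 0; 0 > 2 — FAILS

Answer: Both A and B are false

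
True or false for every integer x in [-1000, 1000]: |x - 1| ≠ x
Track d = LHS − RHS over the integers in [-1000, 1000]. Equality would need d = 0, but d changes sign only between consecutive integers, jumping over 0:
x = 0: LHS = |0 - 1| = |-1| = 1; 1 ≠ 0 — holds  (d = 1)
x = 1: LHS = |1 - 1| = |0| = 0; 0 ≠ 1 — holds  (d = -1)
Away from these crossings d keeps a constant sign, and checking every integer in [-1000, 1000] confirms d ≠ 0 throughout. Hence the two sides are never equal, so the relation holds for every integer in [-1000, 1000].

No counterexample exists.

Answer: True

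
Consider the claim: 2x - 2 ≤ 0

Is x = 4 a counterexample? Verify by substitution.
Substitute x = 4 into the relation:
x = 4: LHS = 2·4 - 2 = 6; 6 ≤ 0 — FAILS

Since the claim fails at x = 4, this value is a counterexample.

Answer: Yes, x = 4 is a counterexample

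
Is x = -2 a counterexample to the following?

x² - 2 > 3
Substitute x = -2 into the relation:
x = -2: LHS = (-2)² - 2 = 2; 2 > 3 — FAILS

Since the claim fails at x = -2, this value is a counterexample.

Answer: Yes, x = -2 is a counterexample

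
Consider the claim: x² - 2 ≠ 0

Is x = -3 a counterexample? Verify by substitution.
Substitute x = -3 into the relation:
x = -3: LHS = (-3)² - 2 = 7; 7 ≠ 0 — holds

The relation holds at x = -3, so it is not a counterexample.

Answer: No, x = -3 is not a counterexample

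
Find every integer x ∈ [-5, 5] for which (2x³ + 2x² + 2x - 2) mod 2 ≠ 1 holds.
For a polynomial with integer coefficients, its value mod 2 depends only on x mod 2, so it suffices to check one representative of each residue class, x = 0, 1:
x = 0: LHS = (2·0³ + 2·0² + 2·0 - 2) mod 2 = (-2) mod 2 = 0; 0 ≠ 1 — holds
x = 1: LHS = (2·1³ + 2·1² + 2·1 - 2) mod 2 = 4 mod 2 = 0; 0 ≠ 1 — holds
The relation holds in every residue class, so the relation holds for every integer in [-5, 5].

Answer: All integers in [-5, 5]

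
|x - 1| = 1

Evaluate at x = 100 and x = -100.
x = 100: LHS = |100 - 1| = |99| = 99; 99 = 1 — FAILS
x = -100: LHS = |(-100) - 1| = |-101| = 101; 101 = 1 — FAILS

Answer: No, fails for both x = 100 and x = -100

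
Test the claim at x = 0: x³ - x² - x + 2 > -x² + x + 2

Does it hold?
x = 0: LHS = 0³ - 0² - 0 + 2 = 2, RHS = -0² + 0 + 2 = 2; 2 > 2 — FAILS

The relation fails at x = 0, so x = 0 is a counterexample.

Answer: No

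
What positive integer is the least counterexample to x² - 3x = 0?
Testing positive integers:
x = 1: LHS = 1² - 3·1 = -2; -2 = 0 — FAILS  ← smallest positive counterexample

Answer: x = 1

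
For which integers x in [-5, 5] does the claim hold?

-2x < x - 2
Holds for: {1, 2, 3, 4, 5}
Fails for: {-5, -4, -3, -2, -1, 0}

Answer: {1, 2, 3, 4, 5}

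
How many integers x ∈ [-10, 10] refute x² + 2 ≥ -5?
Over all integers in [-10, 10], LHS − RHS is smallest at x = 0, where it equals 7:
x = 0: LHS = 0² + 2 = 2; 2 ≥ -5 — holds
At the ends of the range:
x = -10: LHS = (-10)² + 2 = 102; 102 ≥ -5 — holds
x = 10: LHS = 10² + 2 = 102; 102 ≥ -5 — holds
Hence LHS − RHS is never negative, i.e. LHS ≥ RHS throughout, so the relation holds for every integer in [-10, 10].

No counterexample appears in that range.

Answer: 0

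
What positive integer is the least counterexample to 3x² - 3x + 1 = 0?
Testing positive integers:
x = 1: LHS = 3·1² - 3·1 + 1 = 1; 1 = 0 — FAILS  ← smallest positive counterexample

Answer: x = 1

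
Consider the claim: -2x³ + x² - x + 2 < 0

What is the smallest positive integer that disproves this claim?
Testing positive integers:
x = 1: LHS = -2·1³ + 1² - 1 + 2 = 0; 0 < 0 — FAILS  ← smallest positive counterexample

Answer: x = 1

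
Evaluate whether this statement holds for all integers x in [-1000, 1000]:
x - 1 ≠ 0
The claim fails at x = 1:
x = 1: LHS = 1 - 1 = 0; 0 ≠ 0 — FAILS

Because a single integer refutes it, the statement is false.

Answer: False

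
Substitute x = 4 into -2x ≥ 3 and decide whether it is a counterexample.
Substitute x = 4 into the relation:
x = 4: LHS = -2·4 = -8; -8 ≥ 3 — FAILS

Since the claim fails at x = 4, this value is a counterexample.

Answer: Yes, x = 4 is a counterexample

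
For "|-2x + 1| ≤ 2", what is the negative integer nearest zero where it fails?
Testing negative integers from -1 downward:
x = -1: LHS = |-2·(-1) + 1| = |3| = 3; 3 ≤ 2 — FAILS  ← closest negative counterexample to 0

Answer: x = -1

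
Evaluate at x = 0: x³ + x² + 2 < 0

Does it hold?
x = 0: LHS = 0³ + 0² + 2 = 2; 2 < 0 — FAILS

The relation fails at x = 0, so x = 0 is a counterexample.

Answer: No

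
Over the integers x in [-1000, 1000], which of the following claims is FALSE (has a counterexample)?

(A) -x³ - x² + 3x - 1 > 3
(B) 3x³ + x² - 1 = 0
(A) x = 0: LHS = -0³ - 0² + 3·0 - 1 = -1; -1 > 3 — FAILS
(B) x = 0: LHS = 3·0³ + 0² - 1 = -1; -1 = 0 — FAILS

Answer: Both A and B are false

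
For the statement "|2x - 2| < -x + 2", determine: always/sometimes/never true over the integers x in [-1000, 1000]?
Holds at x = 1: LHS = |2·1 - 2| = |0| = 0, RHS = -1 + 2 = 1; 0 < 1 — holds
Fails at x = 0: LHS = |2·0 - 2| = |-2| = 2, RHS = -0 + 2 = 2; 2 < 2 — FAILS
It is satisfied by some integers in the range but not all.

Answer: Sometimes true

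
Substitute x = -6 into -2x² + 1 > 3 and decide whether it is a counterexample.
Substitute x = -6 into the relation:
x = -6: LHS = -2·(-6)² + 1 = -71; -71 > 3 — FAILS

Since the claim fails at x = -6, this value is a counterexample.

Answer: Yes, x = -6 is a counterexample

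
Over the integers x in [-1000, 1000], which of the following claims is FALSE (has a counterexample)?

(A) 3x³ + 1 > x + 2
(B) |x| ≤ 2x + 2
(A) x = 0: LHS = 3·0³ + 1 = 1, RHS = 0 + 2 = 2; 1 > 2 — FAILS
(B) x = -1: LHS = |-1| = 1, RHS = 2·(-1) + 2 = 0; 1 ≤ 0 — FAILS

Answer: Both A and B are false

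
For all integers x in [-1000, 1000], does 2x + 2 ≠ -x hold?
Track d = LHS − RHS over the integers in [-1000, 1000]. Equality would need d = 0, but d changes sign only between consecutive integers, jumping over 0:
x = -1: LHS = 2·(-1) + 2 = 0, RHS = -(-1) = 1; 0 ≠ 1 — holds  (d = -1)
x = 0: LHS = 2·0 + 2 = 2, RHS = -0 = 0; 2 ≠ 0 — holds  (d = 2)
Away from these crossings d keeps a constant sign, and checking every integer in [-1000, 1000] confirms d ≠ 0 throughout. Hence the two sides are never equal, so the relation holds for every integer in [-1000, 1000].

No counterexample exists.

Answer: True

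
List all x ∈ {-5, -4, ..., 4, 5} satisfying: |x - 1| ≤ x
Holds for: {1, 2, 3, 4, 5}
Fails for: {-5, -4, -3, -2, -1, 0}

Answer: {1, 2, 3, 4, 5}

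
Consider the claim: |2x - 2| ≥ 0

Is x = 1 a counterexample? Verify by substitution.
Substitute x = 1 into the relation:
x = 1: LHS = |2·1 - 2| = |0| = 0; 0 ≥ 0 — holds

The relation holds at x = 1, so it is not a counterexample.

Answer: No, x = 1 is not a counterexample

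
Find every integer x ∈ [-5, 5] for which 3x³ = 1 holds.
Track d = LHS − RHS over the integers in [-5, 5]. Equality would need d = 0, but d changes sign only between consecutive integers, jumping over 0:
x = 0: LHS = 3·0³ = 0; 0 = 1 — FAILS  (d = -1)
x = 1: LHS = 3·1³ = 3; 3 = 1 — FAILS  (d = 2)
Away from these crossings d keeps a constant sign, and checking every integer in [-5, 5] confirms d ≠ 0 throughout. Hence the two sides are never equal, so the claimed relation (=) fails for every integer in [-5, 5].

Answer: None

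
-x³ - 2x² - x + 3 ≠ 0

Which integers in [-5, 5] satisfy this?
Track d = LHS − RHS over the integers in [-5, 5]. Equality would need d = 0, but d changes sign only between consecutive integers, jumping over 0:
x = 0: LHS = -0³ - 2·0² - 0 + 3 = 3; 3 ≠ 0 — holds  (d = 3)
x = 1: LHS = -1³ - 2·1² - 1 + 3 = -1; -1 ≠ 0 — holds  (d = -1)
Away from these crossings d keeps a constant sign, and checking every integer in [-5, 5] confirms d ≠ 0 throughout. Hence the two sides are never equal, so the relation holds for every integer in [-5, 5].

Answer: All integers in [-5, 5]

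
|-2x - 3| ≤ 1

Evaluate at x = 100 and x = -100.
x = 100: LHS = |-2·100 - 3| = |-203| = 203; 203 ≤ 1 — FAILS
x = -100: LHS = |-2·(-100) - 3| = |197| = 197; 197 ≤ 1 — FAILS

Answer: No, fails for both x = 100 and x = -100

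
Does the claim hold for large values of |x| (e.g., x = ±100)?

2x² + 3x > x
x = 100: LHS = 2·100² + 3·100 = 20300; 20300 > 100 — holds
x = -100: LHS = 2·(-100)² + 3·(-100) = 19700; 19700 > -100 — holds

Answer: Yes, holds for both x = 100 and x = -100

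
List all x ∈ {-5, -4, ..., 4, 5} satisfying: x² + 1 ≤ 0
Over all integers in [-5, 5], LHS − RHS is smallest at x = 0, where it equals 1:
x = 0: LHS = 0² + 1 = 1; 1 ≤ 0 — FAILS
At the ends of the range:
x = -5: LHS = (-5)² + 1 = 26; 26 ≤ 0 — FAILS
x = 5: LHS = 5² + 1 = 26; 26 ≤ 0 — FAILS
Hence LHS − RHS is never zero or negative, i.e. LHS > RHS throughout, so the claimed relation (≤) fails for every integer in [-5, 5].

Answer: None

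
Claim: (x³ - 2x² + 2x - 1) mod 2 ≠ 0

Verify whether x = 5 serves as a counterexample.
Substitute x = 5 into the relation:
x = 5: LHS = (5³ - 2·5² + 2·5 - 1) mod 2 = 84 mod 2 = 0; 0 ≠ 0 — FAILS

Since the claim fails at x = 5, this value is a counterexample.

Answer: Yes, x = 5 is a counterexample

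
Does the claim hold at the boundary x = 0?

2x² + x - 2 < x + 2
x = 0: LHS = 2·0² + 0 - 2 = -2, RHS = 0 + 2 = 2; -2 < 2 — holds

The relation is satisfied at x = 0.

Answer: Yes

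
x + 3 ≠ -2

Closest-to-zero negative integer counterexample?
Testing negative integers from -1 downward:
x = -1: LHS = (-1) + 3 = 2; 2 ≠ -2 — holds
x = -2: LHS = (-2) + 3 = 1; 1 ≠ -2 — holds
x = -3: LHS = (-3) + 3 = 0; 0 ≠ -2 — holds
x = -4: LHS = (-4) + 3 = -1; -1 ≠ -2 — holds
x = -5: LHS = (-5) + 3 = -2; -2 ≠ -2 — FAILS  ← closest negative counterexample to 0

Answer: x = -5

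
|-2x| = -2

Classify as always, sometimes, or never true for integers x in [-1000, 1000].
An absolute value is never negative, so the left side is ≥ 0 for every x, while the right side is -2. Tightest case in [-1000, 1000] is x = 0:
x = 0: LHS = |-2·0| = |0| = 0; 0 = -2 — FAILS
Hence LHS − RHS is never 0, i.e. the two sides are never equal, so the claimed relation (=) fails for every integer in [-1000, 1000].

No integer in the range satisfies it.

Answer: Never true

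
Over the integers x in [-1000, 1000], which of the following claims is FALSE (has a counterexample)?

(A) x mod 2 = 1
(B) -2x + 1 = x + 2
(A) x = 0: LHS = 0 mod 2 = 0; 0 = 1 — FAILS
(B) x = 0: LHS = -2·0 + 1 = 1, RHS = 0 + 2 = 2; 1 = 2 — FAILS

Answer: Both A and B are false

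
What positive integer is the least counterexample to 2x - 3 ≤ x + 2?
Testing positive integers:
x = 1: LHS = 2·1 - 3 = -1, RHS = 1 + 2 = 3; -1 ≤ 3 — holds
x = 2: LHS = 2·2 - 3 = 1, RHS = 2 + 2 = 4; 1 ≤ 4 — holds
x = 3: LHS = 2·3 - 3 = 3, RHS = 3 + 2 = 5; 3 ≤ 5 — holds
x = 4: LHS = 2·4 - 3 = 5, RHS = 4 + 2 = 6; 5 ≤ 6 — holds
x = 5: LHS = 2·5 - 3 = 7, RHS = 5 + 2 = 7; 7 ≤ 7 — holds
x = 6: LHS = 2·6 - 3 = 9, RHS = 6 + 2 = 8; 9 ≤ 8 — FAILS  ← smallest positive counterexample

Answer: x = 6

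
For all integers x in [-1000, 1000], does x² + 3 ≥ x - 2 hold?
Over all integers in [-1000, 1000], LHS − RHS is smallest at x = 0, where it equals 5:
x = 0: LHS = 0² + 3 = 3, RHS = 0 - 2 = -2; 3 ≥ -2 — holds
At the ends of the range:
x = -1000: LHS = (-1000)² + 3 = 1000003, RHS = (-1000) - 2 = -1002; 1000003 ≥ -1002 — holds
x = 1000: LHS = 1000² + 3 = 1000003, RHS = 1000 - 2 = 998; 1000003 ≥ 998 — holds
Hence LHS − RHS is never negative, i.e. LHS ≥ RHS throughout, so the relation holds for every integer in [-1000, 1000].

No counterexample exists.

Answer: True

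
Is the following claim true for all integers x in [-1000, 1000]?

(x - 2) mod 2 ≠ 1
The claim fails at x = 1:
x = 1: LHS = (1 - 2) mod 2 = (-1) mod 2 = 1; 1 ≠ 1 — FAILS

Because a single integer refutes it, the statement is false.

Answer: False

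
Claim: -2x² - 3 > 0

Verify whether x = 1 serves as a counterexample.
Substitute x = 1 into the relation:
x = 1: LHS = -2·1² - 3 = -5; -5 > 0 — FAILS

Since the claim fails at x = 1, this value is a counterexample.

Answer: Yes, x = 1 is a counterexample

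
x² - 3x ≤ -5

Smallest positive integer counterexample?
Testing positive integers:
x = 1: LHS = 1² - 3·1 = -2; -2 ≤ -5 — FAILS  ← smallest positive counterexample

Answer: x = 1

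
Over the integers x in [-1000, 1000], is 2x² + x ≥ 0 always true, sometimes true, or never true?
Over all integers in [-1000, 1000], LHS − RHS is smallest at x = 0, where it equals 0:
x = 0: LHS = 2·0² + 0 = 0; 0 ≥ 0 — holds
At the ends of the range:
x = -1000: LHS = 2·(-1000)² + (-1000) = 1999000; 1999000 ≥ 0 — holds
x = 1000: LHS = 2·1000² + 1000 = 2001000; 2001000 ≥ 0 — holds
Hence LHS − RHS is never negative, i.e. LHS ≥ RHS throughout, so the relation holds for every integer in [-1000, 1000].

No counterexample exists.

Answer: Always true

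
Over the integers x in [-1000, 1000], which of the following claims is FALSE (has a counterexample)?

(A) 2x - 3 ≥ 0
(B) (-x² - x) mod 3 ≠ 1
(A) x = 0: LHS = 2·0 - 3 = -3; -3 ≥ 0 — FAILS
(B) x = 1: LHS = (-1² - 1) mod 3 = (-2) mod 3 = 1; 1 ≠ 1 — FAILS

Answer: Both A and B are false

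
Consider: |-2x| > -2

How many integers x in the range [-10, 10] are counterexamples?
An absolute value is never negative, so the left side is ≥ 0 for every x, while the right side is -2. Tightest case in [-10, 10] is x = 0:
x = 0: LHS = |-2·0| = |0| = 0; 0 > -2 — holds
Hence LHS − RHS is never zero or negative, i.e. LHS > RHS throughout, so the relation holds for every integer in [-10, 10].

No counterexample appears in that range.

Answer: 0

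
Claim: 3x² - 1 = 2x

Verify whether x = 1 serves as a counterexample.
Substitute x = 1 into the relation:
x = 1: LHS = 3·1² - 1 = 2, RHS = 2·1 = 2; 2 = 2 — holds

The claim holds here, so x = 1 is not a counterexample. (A counterexample exists elsewhere, e.g. x = 0.)

Answer: No, x = 1 is not a counterexample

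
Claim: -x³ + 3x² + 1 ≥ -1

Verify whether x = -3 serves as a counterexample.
Substitute x = -3 into the relation:
x = -3: LHS = -(-3)³ + 3·(-3)² + 1 = 55; 55 ≥ -1 — holds

The claim holds here, so x = -3 is not a counterexample. (A counterexample exists elsewhere, e.g. x = 4.)

Answer: No, x = -3 is not a counterexample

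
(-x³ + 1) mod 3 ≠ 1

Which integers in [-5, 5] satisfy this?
Holds for: {-5, -4, -2, -1, 1, 2, 4, 5}
Fails for: {-3, 0, 3}

Answer: {-5, -4, -2, -1, 1, 2, 4, 5}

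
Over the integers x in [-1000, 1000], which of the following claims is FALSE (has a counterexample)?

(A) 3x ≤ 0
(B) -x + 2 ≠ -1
(A) x = 1: LHS = 3·1 = 3; 3 ≤ 0 — FAILS
(B) x = 3: LHS = -3 + 2 = -1; -1 ≠ -1 — FAILS

Answer: Both A and B are false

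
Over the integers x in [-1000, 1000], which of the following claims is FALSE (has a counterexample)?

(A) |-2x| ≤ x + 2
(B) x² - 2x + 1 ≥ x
(A) x = -1: LHS = |-2·(-1)| = |2| = 2, RHS = (-1) + 2 = 1; 2 ≤ 1 — FAILS
(B) x = 1: LHS = 1² - 2·1 + 1 = 0; 0 ≥ 1 — FAILS

Answer: Both A and B are false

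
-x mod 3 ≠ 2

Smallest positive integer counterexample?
Testing positive integers:
x = 1: LHS = (-1) mod 3 = 2; 2 ≠ 2 — FAILS  ← smallest positive counterexample

Answer: x = 1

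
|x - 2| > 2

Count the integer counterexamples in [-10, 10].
Counterexamples in [-10, 10]: {0, 1, 2, 3, 4}.

Counting them gives 5 values.

Answer: 5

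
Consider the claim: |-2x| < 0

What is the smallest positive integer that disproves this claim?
Testing positive integers:
x = 1: LHS = |-2·1| = |-2| = 2; 2 < 0 — FAILS  ← smallest positive counterexample

Answer: x = 1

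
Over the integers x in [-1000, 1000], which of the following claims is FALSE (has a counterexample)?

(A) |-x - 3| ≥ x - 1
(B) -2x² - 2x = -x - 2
(A) Over all integers in [-1000, 1000], LHS − RHS is smallest at x = 0, where it equals 4:
x = 0: LHS = |-0 - 3| = |-3| = 3, RHS = 0 - 1 = -1; 3 ≥ -1 — holds
At the ends of the range:
x = -1000: LHS = |-(-1000) - 3| = |997| = 997, RHS = (-1000) - 1 = -1001; 997 ≥ -1001 — holds
x = 1000: LHS = |-1000 - 3| = |-1003| = 1003, RHS = 1000 - 1 = 999; 1003 ≥ 999 — holds
Hence LHS − RHS is never negative, i.e. LHS ≥ RHS throughout, so the relation holds for every integer in [-1000, 1000].

(B) x = 0: LHS = -2·0² - 2·0 = 0, RHS = -0 - 2 = -2; 0 = -2 — FAILS

Only (B) has a counterexample.

Answer: B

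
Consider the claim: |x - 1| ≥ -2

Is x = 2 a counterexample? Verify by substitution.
Substitute x = 2 into the relation:
x = 2: LHS = |2 - 1| = |1| = 1; 1 ≥ -2 — holds

The relation holds at x = 2, so it is not a counterexample.

Answer: No, x = 2 is not a counterexample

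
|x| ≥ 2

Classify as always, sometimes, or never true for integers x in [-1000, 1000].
Holds at x = 2: LHS = |2| = 2; 2 ≥ 2 — holds
Fails at x = 0: LHS = |0| = 0; 0 ≥ 2 — FAILS
It is satisfied by some integers in the range but not all.

Answer: Sometimes true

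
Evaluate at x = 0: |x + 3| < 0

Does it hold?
x = 0: LHS = |0 + 3| = |3| = 3; 3 < 0 — FAILS

The relation fails at x = 0, so x = 0 is a counterexample.

Answer: No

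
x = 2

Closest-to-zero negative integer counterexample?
Testing negative integers from -1 downward:
x = -1: -1 = 2 — FAILS  ← closest negative counterexample to 0

Answer: x = -1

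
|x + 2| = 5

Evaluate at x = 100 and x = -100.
x = 100: LHS = |100 + 2| = |102| = 102; 102 = 5 — FAILS
x = -100: LHS = |(-100) + 2| = |-98| = 98; 98 = 5 — FAILS

Answer: No, fails for both x = 100 and x = -100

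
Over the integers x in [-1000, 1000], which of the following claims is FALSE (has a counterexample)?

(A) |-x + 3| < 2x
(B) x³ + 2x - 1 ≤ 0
(A) x = 0: LHS = |-0 + 3| = |3| = 3, RHS = 2·0 = 0; 3 < 0 — FAILS
(B) x = 1: LHS = 1³ + 2·1 - 1 = 2; 2 ≤ 0 — FAILS

Answer: Both A and B are false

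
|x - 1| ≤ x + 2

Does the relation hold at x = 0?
x = 0: LHS = |0 - 1| = |-1| = 1, RHS = 0 + 2 = 2; 1 ≤ 2 — holds

The relation is satisfied at x = 0.

Answer: Yes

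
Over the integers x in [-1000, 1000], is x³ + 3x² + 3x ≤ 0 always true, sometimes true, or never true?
Holds at x = 0: LHS = 0³ + 3·0² + 3·0 = 0; 0 ≤ 0 — holds
Fails at x = 1: LHS = 1³ + 3·1² + 3·1 = 7; 7 ≤ 0 — FAILS
It is satisfied by some integers in the range but not all.

Answer: Sometimes true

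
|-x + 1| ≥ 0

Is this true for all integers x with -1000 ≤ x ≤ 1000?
An absolute value is never negative, so the left side is ≥ 0 for every x, while the right side is 0. Tightest case in [-1000, 1000] is x = 1:
x = 1: LHS = |-1 + 1| = |0| = 0; 0 ≥ 0 — holds
Hence LHS − RHS is never negative, i.e. LHS ≥ RHS throughout, so the relation holds for every integer in [-1000, 1000].

No counterexample exists.

Answer: True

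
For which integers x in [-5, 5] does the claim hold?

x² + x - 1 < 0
Holds for: {-1, 0}
Fails for: {-5, -4, -3, -2, 1, 2, 3, 4, 5}

Answer: {-1, 0}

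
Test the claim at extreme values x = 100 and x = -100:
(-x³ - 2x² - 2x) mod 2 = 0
x = 100: LHS = (-100³ - 2·100² - 2·100) mod 2 = (-1020200) mod 2 = 0; 0 = 0 — holds
x = -100: LHS = (-(-100)³ - 2·(-100)² - 2·(-100)) mod 2 = 980200 mod 2 = 0; 0 = 0 — holds

Answer: Yes, holds for both x = 100 and x = -100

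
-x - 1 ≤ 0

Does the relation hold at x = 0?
x = 0: LHS = -0 - 1 = -1; -1 ≤ 0 — holds

The relation is satisfied at x = 0.

Answer: Yes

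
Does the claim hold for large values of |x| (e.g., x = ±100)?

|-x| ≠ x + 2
x = 100: LHS = |-100| = 100, RHS = 100 + 2 = 102; 100 ≠ 102 — holds
x = -100: LHS = |-(-100)| = |100| = 100, RHS = (-100) + 2 = -98; 100 ≠ -98 — holds

Answer: Yes, holds for both x = 100 and x = -100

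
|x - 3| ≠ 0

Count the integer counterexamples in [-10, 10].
Counterexamples in [-10, 10]: {3}.

Counting them gives 1 values.

Answer: 1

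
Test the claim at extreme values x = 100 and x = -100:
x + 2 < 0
x = 100: LHS = 100 + 2 = 102; 102 < 0 — FAILS
x = -100: LHS = (-100) + 2 = -98; -98 < 0 — holds

Answer: Partially: fails for x = 100, holds for x = -100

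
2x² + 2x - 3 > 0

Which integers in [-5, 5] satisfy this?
Holds for: {-5, -4, -3, -2, 1, 2, 3, 4, 5}
Fails for: {-1, 0}

Answer: {-5, -4, -3, -2, 1, 2, 3, 4, 5}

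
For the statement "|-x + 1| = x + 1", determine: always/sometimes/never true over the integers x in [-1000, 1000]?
Holds at x = 0: LHS = |-0 + 1| = |1| = 1, RHS = 0 + 1 = 1; 1 = 1 — holds
Fails at x = 1: LHS = |-1 + 1| = |0| = 0, RHS = 1 + 1 = 2; 0 = 2 — FAILS
It is satisfied by some integers in the range but not all.

Answer: Sometimes true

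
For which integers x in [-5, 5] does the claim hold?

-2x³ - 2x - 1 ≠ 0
Track d = LHS − RHS over the integers in [-5, 5]. Equality would need d = 0, but d changes sign only between consecutive integers, jumping over 0:
x = -1: LHS = -2·(-1)³ - 2·(-1) - 1 = 3; 3 ≠ 0 — holds  (d = 3)
x = 0: LHS = -2·0³ - 2·0 - 1 = -1; -1 ≠ 0 — holds  (d = -1)
Away from these crossings d keeps a constant sign, and checking every integer in [-5, 5] confirms d ≠ 0 throughout. Hence the two sides are never equal, so the relation holds for every integer in [-5, 5].

Answer: All integers in [-5, 5]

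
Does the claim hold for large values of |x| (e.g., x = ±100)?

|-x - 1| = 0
x = 100: LHS = |-100 - 1| = |-101| = 101; 101 = 0 — FAILS
x = -100: LHS = |-(-100) - 1| = |99| = 99; 99 = 0 — FAILS

Answer: No, fails for both x = 100 and x = -100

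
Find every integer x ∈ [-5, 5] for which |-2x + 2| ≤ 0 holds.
Holds for: {1}
Fails for: {-5, -4, -3, -2, -1, 0, 2, 3, 4, 5}

Answer: {1}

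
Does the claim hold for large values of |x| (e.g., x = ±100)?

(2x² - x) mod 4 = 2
x = 100: LHS = (2·100² - 100) mod 4 = 19900 mod 4 = 0; 0 = 2 — FAILS
x = -100: LHS = (2·(-100)² - (-100)) mod 4 = 20100 mod 4 = 0; 0 = 2 — FAILS

Answer: No, fails for both x = 100 and x = -100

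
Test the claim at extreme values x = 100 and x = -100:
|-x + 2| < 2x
x = 100: LHS = |-100 + 2| = |-98| = 98, RHS = 2·100 = 200; 98 < 200 — holds
x = -100: LHS = |-(-100) + 2| = |102| = 102, RHS = 2·(-100) = -200; 102 < -200 — FAILS

Answer: Partially: holds for x = 100, fails for x = -100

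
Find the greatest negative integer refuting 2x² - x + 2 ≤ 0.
Testing negative integers from -1 downward:
x = -1: LHS = 2·(-1)² - (-1) + 2 = 5; 5 ≤ 0 — FAILS  ← closest negative counterexample to 0

Answer: x = -1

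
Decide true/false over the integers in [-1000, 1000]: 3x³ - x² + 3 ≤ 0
The claim fails at x = 0:
x = 0: LHS = 3·0³ - 0² + 3 = 3; 3 ≤ 0 — FAILS

Because a single integer refutes it, the statement is false.

Answer: False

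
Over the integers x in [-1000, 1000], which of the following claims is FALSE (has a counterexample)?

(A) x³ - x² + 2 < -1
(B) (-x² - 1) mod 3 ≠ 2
(A) x = 0: LHS = 0³ - 0² + 2 = 2; 2 < -1 — FAILS
(B) x = 0: LHS = (-0² - 1) mod 3 = (-1) mod 3 = 2; 2 ≠ 2 — FAILS

Answer: Both A and B are false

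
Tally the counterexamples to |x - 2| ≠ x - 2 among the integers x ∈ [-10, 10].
Counterexamples in [-10, 10]: {2, 3, 4, 5, 6, 7, 8, 9, 10}.

Counting them gives 9 values.

Answer: 9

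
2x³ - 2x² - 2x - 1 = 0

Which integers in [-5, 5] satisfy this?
Track d = LHS − RHS over the integers in [-5, 5]. Equality would need d = 0, but d changes sign only between consecutive integers, jumping over 0:
x = 1: LHS = 2·1³ - 2·1² - 2·1 - 1 = -3; -3 = 0 — FAILS  (d = -3)
x = 2: LHS = 2·2³ - 2·2² - 2·2 - 1 = 3; 3 = 0 — FAILS  (d = 3)
Away from these crossings d keeps a constant sign, and checking every integer in [-5, 5] confirms d ≠ 0 throughout. Hence the two sides are never equal, so the claimed relation (=) fails for every integer in [-5, 5].

Answer: None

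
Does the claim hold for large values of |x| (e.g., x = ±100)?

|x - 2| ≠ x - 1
x = 100: LHS = |100 - 2| = |98| = 98, RHS = 100 - 1 = 99; 98 ≠ 99 — holds
x = -100: LHS = |(-100) - 2| = |-102| = 102, RHS = (-100) - 1 = -101; 102 ≠ -101 — holds

Answer: Yes, holds for both x = 100 and x = -100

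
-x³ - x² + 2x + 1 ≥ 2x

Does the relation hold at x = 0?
x = 0: LHS = -0³ - 0² + 2·0 + 1 = 1, RHS = 2·0 = 0; 1 ≥ 0 — holds

The relation is satisfied at x = 0.

Answer: Yes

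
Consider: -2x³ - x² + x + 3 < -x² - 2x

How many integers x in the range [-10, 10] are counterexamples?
Counterexamples in [-10, 10]: {-10, -9, -8, -7, -6, -5, -4, -3, -2, -1, 0, 1}.

Counting them gives 12 values.

Answer: 12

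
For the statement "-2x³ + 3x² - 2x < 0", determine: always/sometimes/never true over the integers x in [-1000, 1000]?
Holds at x = 1: LHS = -2·1³ + 3·1² - 2·1 = -1; -1 < 0 — holds
Fails at x = 0: LHS = -2·0³ + 3·0² - 2·0 = 0; 0 < 0 — FAILS
It is satisfied by some integers in the range but not all.

Answer: Sometimes true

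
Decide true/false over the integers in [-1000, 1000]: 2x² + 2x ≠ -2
Over all integers in [-1000, 1000], LHS − RHS is always positive; it is smallest at x = 0, where it equals 2:
x = 0: LHS = 2·0² + 2·0 = 0; 0 ≠ -2 — holds
At the ends of the range:
x = -1000: LHS = 2·(-1000)² + 2·(-1000) = 1998000; 1998000 ≠ -2 — holds
x = 1000: LHS = 2·1000² + 2·1000 = 2002000; 2002000 ≠ -2 — holds
Hence LHS − RHS is never 0, i.e. the two sides are never equal, so the relation holds for every integer in [-1000, 1000].

No counterexample exists.

Answer: True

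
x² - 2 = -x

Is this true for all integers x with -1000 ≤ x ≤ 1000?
The claim fails at x = 0:
x = 0: LHS = 0² - 2 = -2, RHS = -0 = 0; -2 = 0 — FAILS

Because a single integer refutes it, the statement is false.

Answer: False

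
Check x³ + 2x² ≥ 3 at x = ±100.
x = 100: LHS = 100³ + 2·100² = 1020000; 1020000 ≥ 3 — holds
x = -100: LHS = (-100)³ + 2·(-100)² = -980000; -980000 ≥ 3 — FAILS

Answer: Partially: holds for x = 100, fails for x = -100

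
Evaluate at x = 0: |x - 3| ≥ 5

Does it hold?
x = 0: LHS = |0 - 3| = |-3| = 3; 3 ≥ 5 — FAILS

The relation fails at x = 0, so x = 0 is a counterexample.

Answer: No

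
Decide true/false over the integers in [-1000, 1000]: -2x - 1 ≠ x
Track d = LHS − RHS over the integers in [-1000, 1000]. Equality would need d = 0, but d changes sign only between consecutive integers, jumping over 0:
x = -1: LHS = -2·(-1) - 1 = 1; 1 ≠ -1 — holds  (d = 2)
x = 0: LHS = -2·0 - 1 = -1; -1 ≠ 0 — holds  (d = -1)
Away from these crossings d keeps a constant sign, and checking every integer in [-1000, 1000] confirms d ≠ 0 throughout. Hence the two sides are never equal, so the relation holds for every integer in [-1000, 1000].

No counterexample exists.

Answer: True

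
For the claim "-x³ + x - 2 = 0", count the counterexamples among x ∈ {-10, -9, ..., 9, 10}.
Counterexamples in [-10, 10]: {-10, -9, -8, -7, -6, -5, -4, -3, -2, -1, 0, 1, 2, 3, 4, 5, 6, 7, 8, 9, 10}.

Counting them gives 21 values.

Answer: 21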